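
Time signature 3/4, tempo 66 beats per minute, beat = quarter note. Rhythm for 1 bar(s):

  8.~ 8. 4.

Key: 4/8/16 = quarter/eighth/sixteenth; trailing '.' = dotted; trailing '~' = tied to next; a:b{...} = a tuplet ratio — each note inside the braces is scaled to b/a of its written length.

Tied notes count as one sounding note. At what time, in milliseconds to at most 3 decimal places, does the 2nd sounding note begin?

note 2 onset = 3/2b = 1363.636ms

1. 0.0ms @ 0 + 1363.636ms (3/2)
2. 1363.636ms @ 3/2 + 1363.636ms (3/2)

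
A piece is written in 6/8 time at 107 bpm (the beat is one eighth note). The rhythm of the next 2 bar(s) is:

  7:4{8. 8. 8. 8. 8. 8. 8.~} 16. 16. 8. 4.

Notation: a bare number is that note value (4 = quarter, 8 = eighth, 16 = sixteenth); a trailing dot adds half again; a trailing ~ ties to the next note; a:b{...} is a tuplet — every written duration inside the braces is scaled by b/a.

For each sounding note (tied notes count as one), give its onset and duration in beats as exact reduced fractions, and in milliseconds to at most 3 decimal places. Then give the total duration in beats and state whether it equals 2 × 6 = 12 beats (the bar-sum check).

1) 0.0ms=0b +480.641ms=6/7b
2) 480.641ms=6/7b +480.641ms=6/7b
3) 961.282ms=12/7b +480.641ms=6/7b
4) 1441.923ms=18/7b +480.641ms=6/7b
5) 1922.563ms=24/7b +480.641ms=6/7b
6) 2403.204ms=30/7b +480.641ms=6/7b
7) 2883.845ms=36/7b +901.202ms=45/28b
8) 3785.047ms=27/4b +420.561ms=3/4b
9) 4205.607ms=15/2b +841.121ms=3/2b
10) 5046.729ms=9b +1682.243ms=3b
Σ=12b of 12 (107bpm 6/8) — PASS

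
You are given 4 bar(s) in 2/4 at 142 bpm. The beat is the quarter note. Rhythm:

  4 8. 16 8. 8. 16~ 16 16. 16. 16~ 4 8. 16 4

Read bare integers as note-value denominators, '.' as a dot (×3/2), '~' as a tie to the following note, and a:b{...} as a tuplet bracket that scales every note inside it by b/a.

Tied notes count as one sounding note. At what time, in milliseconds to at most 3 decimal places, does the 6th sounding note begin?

1. 0.0ms @ 0 + 422.535ms (1)
2. 422.535ms @ 1 + 316.901ms (3/4)
3. 739.437ms @ 7/4 + 105.634ms (1/4)
4. 845.07ms @ 2 + 316.901ms (3/4)
5. 1161.972ms @ 11/4 + 316.901ms (3/4)
6. 1478.873ms @ 7/2 + 211.268ms (1/2)
7. 1690.141ms @ 4 + 158.451ms (3/8)
8. 1848.592ms @ 35/8 + 158.451ms (3/8)
9. 2007.042ms @ 19/4 + 528.169ms (5/4)
10. 2535.211ms @ 6 + 316.901ms (3/4)
11. 2852.113ms @ 27/4 + 105.634ms (1/4)
12. 2957.746ms @ 7 + 422.535ms (1)

note 6 onset = 7/2b = 1478.873ms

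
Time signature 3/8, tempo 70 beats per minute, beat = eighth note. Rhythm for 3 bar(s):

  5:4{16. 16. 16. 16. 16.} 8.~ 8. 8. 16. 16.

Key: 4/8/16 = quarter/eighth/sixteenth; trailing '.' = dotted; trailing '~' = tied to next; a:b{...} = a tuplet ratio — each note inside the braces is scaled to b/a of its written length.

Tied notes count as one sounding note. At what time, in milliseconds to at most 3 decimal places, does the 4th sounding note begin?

1. 0.0ms @ 0 + 514.286ms (3/5)
2. 514.286ms @ 3/5 + 514.286ms (3/5)
3. 1028.571ms @ 6/5 + 514.286ms (3/5)
4. 1542.857ms @ 9/5 + 514.286ms (3/5)
5. 2057.143ms @ 12/5 + 514.286ms (3/5)
6. 2571.429ms @ 3 + 2571.429ms (3)
7. 5142.857ms @ 6 + 1285.714ms (3/2)
8. 6428.571ms @ 15/2 + 642.857ms (3/4)
9. 7071.429ms @ 33/4 + 642.857ms (3/4)

note 4 onset = 9/5b = 1542.857ms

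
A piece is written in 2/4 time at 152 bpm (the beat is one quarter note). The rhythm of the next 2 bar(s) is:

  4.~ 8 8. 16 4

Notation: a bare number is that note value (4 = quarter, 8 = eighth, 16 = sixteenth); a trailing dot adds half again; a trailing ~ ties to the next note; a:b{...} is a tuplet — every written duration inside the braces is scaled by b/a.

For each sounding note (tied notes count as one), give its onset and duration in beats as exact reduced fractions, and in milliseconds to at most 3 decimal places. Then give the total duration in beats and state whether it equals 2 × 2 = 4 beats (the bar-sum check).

1) 0.0ms=0b +789.474ms=2b
2) 789.474ms=2b +296.053ms=3/4b
3) 1085.526ms=11/4b +98.684ms=1/4b
4) 1184.211ms=3b +394.737ms=1b
Σ=4b of 4 (152bpm 2/4) — PASS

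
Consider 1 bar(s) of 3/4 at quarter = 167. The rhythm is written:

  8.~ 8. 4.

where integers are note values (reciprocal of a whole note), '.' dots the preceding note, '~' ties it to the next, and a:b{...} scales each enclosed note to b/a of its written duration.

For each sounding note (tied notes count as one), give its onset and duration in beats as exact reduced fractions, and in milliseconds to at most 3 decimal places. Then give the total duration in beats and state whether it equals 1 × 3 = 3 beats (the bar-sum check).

1) 0.0ms=0b +538.922ms=3/2b
2) 538.922ms=3/2b +538.922ms=3/2b
Σ=3b of 3 (167bpm 3/4) — PASS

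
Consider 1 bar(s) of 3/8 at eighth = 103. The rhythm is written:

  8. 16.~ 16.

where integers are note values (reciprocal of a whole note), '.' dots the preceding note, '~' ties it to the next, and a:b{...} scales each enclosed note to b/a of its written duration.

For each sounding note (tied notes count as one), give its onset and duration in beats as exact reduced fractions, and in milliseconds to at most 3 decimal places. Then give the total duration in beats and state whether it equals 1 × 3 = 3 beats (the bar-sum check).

1) 0.0ms=0b +873.786ms=3/2b
2) 873.786ms=3/2b +873.786ms=3/2b
Σ=3b of 3 (103bpm 3/8) — PASS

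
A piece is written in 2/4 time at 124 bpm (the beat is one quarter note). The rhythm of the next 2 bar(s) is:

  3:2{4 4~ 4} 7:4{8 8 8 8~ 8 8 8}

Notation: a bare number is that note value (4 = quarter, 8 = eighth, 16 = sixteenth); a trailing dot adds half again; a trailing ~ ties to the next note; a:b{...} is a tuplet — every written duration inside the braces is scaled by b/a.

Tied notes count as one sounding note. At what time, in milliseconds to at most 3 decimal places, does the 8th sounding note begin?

note 8 onset = 26/7b = 1797.235ms

1. 0.0ms @ 0 + 322.581ms (2/3)
2. 322.581ms @ 2/3 + 645.161ms (4/3)
3. 967.742ms @ 2 + 138.249ms (2/7)
4. 1105.991ms @ 16/7 + 138.249ms (2/7)
5. 1244.24ms @ 18/7 + 138.249ms (2/7)
6. 1382.488ms @ 20/7 + 276.498ms (4/7)
7. 1658.986ms @ 24/7 + 138.249ms (2/7)
8. 1797.235ms @ 26/7 + 138.249ms (2/7)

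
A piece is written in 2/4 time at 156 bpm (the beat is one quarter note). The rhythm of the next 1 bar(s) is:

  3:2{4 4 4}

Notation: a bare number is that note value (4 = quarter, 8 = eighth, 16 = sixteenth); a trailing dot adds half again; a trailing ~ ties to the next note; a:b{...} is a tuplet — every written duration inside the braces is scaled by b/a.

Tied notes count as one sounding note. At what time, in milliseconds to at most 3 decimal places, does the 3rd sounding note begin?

note 3 onset = 4/3b = 512.821ms

1. 0.0ms @ 0 + 256.41ms (2/3)
2. 256.41ms @ 2/3 + 256.41ms (2/3)
3. 512.821ms @ 4/3 + 256.41ms (2/3)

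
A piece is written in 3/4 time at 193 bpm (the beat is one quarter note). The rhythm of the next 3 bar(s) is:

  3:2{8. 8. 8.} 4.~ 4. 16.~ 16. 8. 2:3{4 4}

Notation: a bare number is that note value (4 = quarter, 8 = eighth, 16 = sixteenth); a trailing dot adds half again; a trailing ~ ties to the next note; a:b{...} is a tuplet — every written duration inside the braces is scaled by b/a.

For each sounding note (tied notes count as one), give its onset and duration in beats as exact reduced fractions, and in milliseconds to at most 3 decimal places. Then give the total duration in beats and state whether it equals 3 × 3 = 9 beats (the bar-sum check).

1) 0.0ms=0b +155.44ms=1/2b
2) 155.44ms=1/2b +155.44ms=1/2b
3) 310.881ms=1b +155.44ms=1/2b
4) 466.321ms=3/2b +932.642ms=3b
5) 1398.964ms=9/2b +233.161ms=3/4b
6) 1632.124ms=21/4b +233.161ms=3/4b
7) 1865.285ms=6b +466.321ms=3/2b
8) 2331.606ms=15/2b +466.321ms=3/2b
Σ=9b of 9 (193bpm 3/4) — PASS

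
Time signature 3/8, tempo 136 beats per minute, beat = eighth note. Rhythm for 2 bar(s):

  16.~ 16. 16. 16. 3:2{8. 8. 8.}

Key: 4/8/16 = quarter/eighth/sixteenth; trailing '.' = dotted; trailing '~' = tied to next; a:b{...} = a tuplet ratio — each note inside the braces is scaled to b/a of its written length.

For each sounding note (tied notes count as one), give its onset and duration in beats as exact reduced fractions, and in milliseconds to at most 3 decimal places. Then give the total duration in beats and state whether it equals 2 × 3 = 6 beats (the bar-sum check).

1) 0.0ms=0b +661.765ms=3/2b
2) 661.765ms=3/2b +330.882ms=3/4b
3) 992.647ms=9/4b +330.882ms=3/4b
4) 1323.529ms=3b +441.176ms=1b
5) 1764.706ms=4b +441.176ms=1b
6) 2205.882ms=5b +441.176ms=1b
Σ=6b of 6 (136bpm 3/8) — PASS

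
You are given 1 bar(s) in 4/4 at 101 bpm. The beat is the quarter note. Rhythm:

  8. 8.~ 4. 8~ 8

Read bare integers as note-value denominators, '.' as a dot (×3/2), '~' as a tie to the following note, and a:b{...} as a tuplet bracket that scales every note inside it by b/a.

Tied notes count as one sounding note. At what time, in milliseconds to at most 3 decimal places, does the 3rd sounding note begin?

note 3 onset = 3b = 1782.178ms

1. 0.0ms @ 0 + 445.545ms (3/4)
2. 445.545ms @ 3/4 + 1336.634ms (9/4)
3. 1782.178ms @ 3 + 594.059ms (1)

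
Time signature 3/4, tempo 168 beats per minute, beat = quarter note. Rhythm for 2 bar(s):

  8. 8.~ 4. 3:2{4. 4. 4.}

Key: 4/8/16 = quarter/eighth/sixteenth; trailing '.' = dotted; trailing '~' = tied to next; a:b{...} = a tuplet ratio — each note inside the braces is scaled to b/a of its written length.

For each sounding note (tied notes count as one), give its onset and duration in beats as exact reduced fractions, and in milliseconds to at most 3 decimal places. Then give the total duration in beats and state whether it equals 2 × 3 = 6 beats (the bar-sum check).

1) 0.0ms=0b +267.857ms=3/4b
2) 267.857ms=3/4b +803.571ms=9/4b
3) 1071.429ms=3b +357.143ms=1b
4) 1428.571ms=4b +357.143ms=1b
5) 1785.714ms=5b +357.143ms=1b
Σ=6b of 6 (168bpm 3/4) — PASS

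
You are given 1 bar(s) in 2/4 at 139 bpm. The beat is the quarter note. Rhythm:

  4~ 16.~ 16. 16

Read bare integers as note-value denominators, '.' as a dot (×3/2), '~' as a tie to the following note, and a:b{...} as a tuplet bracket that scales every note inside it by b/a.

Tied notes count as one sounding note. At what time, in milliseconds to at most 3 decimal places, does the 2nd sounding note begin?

1. 0.0ms @ 0 + 755.396ms (7/4)
2. 755.396ms @ 7/4 + 107.914ms (1/4)

note 2 onset = 7/4b = 755.396ms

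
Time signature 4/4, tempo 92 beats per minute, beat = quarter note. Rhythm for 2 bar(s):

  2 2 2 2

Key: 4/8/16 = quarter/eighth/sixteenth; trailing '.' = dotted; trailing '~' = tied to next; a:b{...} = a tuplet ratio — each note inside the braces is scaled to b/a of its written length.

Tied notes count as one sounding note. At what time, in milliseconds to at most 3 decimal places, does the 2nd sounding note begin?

1. 0.0ms @ 0 + 1304.348ms (2)
2. 1304.348ms @ 2 + 1304.348ms (2)
3. 2608.696ms @ 4 + 1304.348ms (2)
4. 3913.043ms @ 6 + 1304.348ms (2)

note 2 onset = 2b = 1304.348ms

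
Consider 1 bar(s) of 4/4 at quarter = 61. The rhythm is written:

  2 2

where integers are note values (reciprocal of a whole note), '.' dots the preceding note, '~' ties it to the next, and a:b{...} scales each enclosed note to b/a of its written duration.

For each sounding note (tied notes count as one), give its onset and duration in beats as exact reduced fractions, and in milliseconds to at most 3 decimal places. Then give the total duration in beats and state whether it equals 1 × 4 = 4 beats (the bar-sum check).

1) 0.0ms=0b +1967.213ms=2b
2) 1967.213ms=2b +1967.213ms=2b
Σ=4b of 4 (61bpm 4/4) — PASS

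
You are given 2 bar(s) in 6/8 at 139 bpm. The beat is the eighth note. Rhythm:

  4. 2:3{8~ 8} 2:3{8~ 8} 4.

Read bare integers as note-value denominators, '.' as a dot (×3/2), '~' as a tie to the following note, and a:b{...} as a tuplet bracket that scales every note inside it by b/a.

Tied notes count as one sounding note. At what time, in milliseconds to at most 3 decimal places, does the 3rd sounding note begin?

note 3 onset = 6b = 2589.928ms

1. 0.0ms @ 0 + 1294.964ms (3)
2. 1294.964ms @ 3 + 1294.964ms (3)
3. 2589.928ms @ 6 + 1294.964ms (3)
4. 3884.892ms @ 9 + 1294.964ms (3)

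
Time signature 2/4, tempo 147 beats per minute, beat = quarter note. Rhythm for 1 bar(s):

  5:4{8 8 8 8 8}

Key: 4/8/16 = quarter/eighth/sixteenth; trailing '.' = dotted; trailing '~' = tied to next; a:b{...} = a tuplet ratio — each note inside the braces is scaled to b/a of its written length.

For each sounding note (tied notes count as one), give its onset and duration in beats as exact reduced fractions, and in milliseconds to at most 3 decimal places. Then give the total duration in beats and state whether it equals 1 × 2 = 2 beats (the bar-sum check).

1) 0.0ms=0b +163.265ms=2/5b
2) 163.265ms=2/5b +163.265ms=2/5b
3) 326.531ms=4/5b +163.265ms=2/5b
4) 489.796ms=6/5b +163.265ms=2/5b
5) 653.061ms=8/5b +163.265ms=2/5b
Σ=2b of 2 (147bpm 2/4) — PASS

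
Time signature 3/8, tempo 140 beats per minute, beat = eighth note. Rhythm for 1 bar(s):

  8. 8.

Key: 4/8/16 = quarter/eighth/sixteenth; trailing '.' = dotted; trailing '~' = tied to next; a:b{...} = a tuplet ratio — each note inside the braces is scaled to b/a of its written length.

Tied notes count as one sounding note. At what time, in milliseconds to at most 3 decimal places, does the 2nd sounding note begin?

note 2 onset = 3/2b = 642.857ms

1. 0.0ms @ 0 + 642.857ms (3/2)
2. 642.857ms @ 3/2 + 642.857ms (3/2)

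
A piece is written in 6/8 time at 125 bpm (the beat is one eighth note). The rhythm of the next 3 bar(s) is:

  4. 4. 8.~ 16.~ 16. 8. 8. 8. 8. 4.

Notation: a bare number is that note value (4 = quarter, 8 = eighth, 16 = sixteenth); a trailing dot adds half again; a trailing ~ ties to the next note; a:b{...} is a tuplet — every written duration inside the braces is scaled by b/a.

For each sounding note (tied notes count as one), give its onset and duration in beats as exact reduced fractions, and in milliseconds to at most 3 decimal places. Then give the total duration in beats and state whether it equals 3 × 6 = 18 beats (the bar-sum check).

1) 0.0ms=0b +1440.0ms=3b
2) 1440.0ms=3b +1440.0ms=3b
3) 2880.0ms=6b +1440.0ms=3b
4) 4320.0ms=9b +720.0ms=3/2b
5) 5040.0ms=21/2b +720.0ms=3/2b
6) 5760.0ms=12b +720.0ms=3/2b
7) 6480.0ms=27/2b +720.0ms=3/2b
8) 7200.0ms=15b +1440.0ms=3b
Σ=18b of 18 (125bpm 6/8) — PASS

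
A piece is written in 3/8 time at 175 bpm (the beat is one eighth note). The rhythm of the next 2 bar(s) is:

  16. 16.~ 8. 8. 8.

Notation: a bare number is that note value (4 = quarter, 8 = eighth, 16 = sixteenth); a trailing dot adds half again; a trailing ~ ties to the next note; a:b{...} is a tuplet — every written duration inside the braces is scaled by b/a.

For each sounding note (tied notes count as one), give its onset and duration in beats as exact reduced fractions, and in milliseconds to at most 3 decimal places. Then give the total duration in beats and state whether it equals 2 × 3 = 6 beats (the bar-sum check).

1) 0.0ms=0b +257.143ms=3/4b
2) 257.143ms=3/4b +771.429ms=9/4b
3) 1028.571ms=3b +514.286ms=3/2b
4) 1542.857ms=9/2b +514.286ms=3/2b
Σ=6b of 6 (175bpm 3/8) — PASS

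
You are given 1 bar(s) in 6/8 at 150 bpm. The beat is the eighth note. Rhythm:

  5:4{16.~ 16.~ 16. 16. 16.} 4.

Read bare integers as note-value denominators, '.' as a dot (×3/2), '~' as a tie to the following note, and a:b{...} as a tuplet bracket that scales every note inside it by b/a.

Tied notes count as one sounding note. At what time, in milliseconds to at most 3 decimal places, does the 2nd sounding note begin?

note 2 onset = 9/5b = 720.0ms

1. 0.0ms @ 0 + 720.0ms (9/5)
2. 720.0ms @ 9/5 + 240.0ms (3/5)
3. 960.0ms @ 12/5 + 240.0ms (3/5)
4. 1200.0ms @ 3 + 1200.0ms (3)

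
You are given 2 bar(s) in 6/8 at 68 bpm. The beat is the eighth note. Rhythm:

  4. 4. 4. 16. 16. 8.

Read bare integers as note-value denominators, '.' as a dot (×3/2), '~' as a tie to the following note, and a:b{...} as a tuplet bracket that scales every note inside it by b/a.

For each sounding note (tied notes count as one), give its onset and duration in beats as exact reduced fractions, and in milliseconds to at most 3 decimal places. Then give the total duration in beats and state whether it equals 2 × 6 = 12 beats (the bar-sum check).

1) 0.0ms=0b +2647.059ms=3b
2) 2647.059ms=3b +2647.059ms=3b
3) 5294.118ms=6b +2647.059ms=3b
4) 7941.176ms=9b +661.765ms=3/4b
5) 8602.941ms=39/4b +661.765ms=3/4b
6) 9264.706ms=21/2b +1323.529ms=3/2b
Σ=12b of 12 (68bpm 6/8) — PASS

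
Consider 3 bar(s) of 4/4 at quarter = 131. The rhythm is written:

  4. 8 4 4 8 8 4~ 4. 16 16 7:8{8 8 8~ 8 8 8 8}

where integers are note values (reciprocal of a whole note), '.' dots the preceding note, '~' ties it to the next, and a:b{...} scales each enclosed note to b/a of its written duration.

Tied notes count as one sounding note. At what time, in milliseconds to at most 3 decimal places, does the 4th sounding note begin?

1. 0.0ms @ 0 + 687.023ms (3/2)
2. 687.023ms @ 3/2 + 229.008ms (1/2)
3. 916.031ms @ 2 + 458.015ms (1)
4. 1374.046ms @ 3 + 458.015ms (1)
5. 1832.061ms @ 4 + 229.008ms (1/2)
6. 2061.069ms @ 9/2 + 229.008ms (1/2)
7. 2290.076ms @ 5 + 1145.038ms (5/2)
8. 3435.115ms @ 15/2 + 114.504ms (1/4)
9. 3549.618ms @ 31/4 + 114.504ms (1/4)
10. 3664.122ms @ 8 + 261.723ms (4/7)
11. 3925.845ms @ 60/7 + 261.723ms (4/7)
12. 4187.568ms @ 64/7 + 523.446ms (8/7)
13. 4711.014ms @ 72/7 + 261.723ms (4/7)
14. 4972.737ms @ 76/7 + 261.723ms (4/7)
15. 5234.46ms @ 80/7 + 261.723ms (4/7)

note 4 onset = 3b = 1374.046ms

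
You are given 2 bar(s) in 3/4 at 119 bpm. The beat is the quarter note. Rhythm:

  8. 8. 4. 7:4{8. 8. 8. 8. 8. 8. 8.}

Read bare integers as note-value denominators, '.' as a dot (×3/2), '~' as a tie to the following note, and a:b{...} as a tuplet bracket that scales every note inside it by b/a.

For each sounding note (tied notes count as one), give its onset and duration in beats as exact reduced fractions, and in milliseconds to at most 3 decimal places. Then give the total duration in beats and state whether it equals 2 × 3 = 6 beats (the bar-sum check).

1) 0.0ms=0b +378.151ms=3/4b
2) 378.151ms=3/4b +378.151ms=3/4b
3) 756.303ms=3/2b +756.303ms=3/2b
4) 1512.605ms=3b +216.086ms=3/7b
5) 1728.691ms=24/7b +216.086ms=3/7b
6) 1944.778ms=27/7b +216.086ms=3/7b
7) 2160.864ms=30/7b +216.086ms=3/7b
8) 2376.951ms=33/7b +216.086ms=3/7b
9) 2593.037ms=36/7b +216.086ms=3/7b
10) 2809.124ms=39/7b +216.086ms=3/7b
Σ=6b of 6 (119bpm 3/4) — PASS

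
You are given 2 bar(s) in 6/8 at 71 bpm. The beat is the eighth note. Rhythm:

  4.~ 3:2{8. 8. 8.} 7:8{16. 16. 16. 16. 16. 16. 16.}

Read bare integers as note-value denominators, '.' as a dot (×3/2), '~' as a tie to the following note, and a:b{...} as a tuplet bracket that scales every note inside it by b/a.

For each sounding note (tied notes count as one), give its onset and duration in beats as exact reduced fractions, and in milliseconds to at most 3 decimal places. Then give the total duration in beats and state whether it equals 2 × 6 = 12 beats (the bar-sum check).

1) 0.0ms=0b +3380.282ms=4b
2) 3380.282ms=4b +845.07ms=1b
3) 4225.352ms=5b +845.07ms=1b
4) 5070.423ms=6b +724.346ms=6/7b
5) 5794.769ms=48/7b +724.346ms=6/7b
6) 6519.115ms=54/7b +724.346ms=6/7b
7) 7243.461ms=60/7b +724.346ms=6/7b
8) 7967.807ms=66/7b +724.346ms=6/7b
9) 8692.153ms=72/7b +724.346ms=6/7b
10) 9416.499ms=78/7b +724.346ms=6/7b
Σ=12b of 12 (71bpm 6/8) — PASS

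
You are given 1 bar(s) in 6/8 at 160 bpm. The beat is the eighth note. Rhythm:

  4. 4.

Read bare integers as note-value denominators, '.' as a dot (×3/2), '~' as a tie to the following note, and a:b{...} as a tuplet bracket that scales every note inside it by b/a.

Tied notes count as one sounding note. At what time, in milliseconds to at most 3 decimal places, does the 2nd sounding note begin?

1. 0.0ms @ 0 + 1125.0ms (3)
2. 1125.0ms @ 3 + 1125.0ms (3)

note 2 onset = 3b = 1125.0ms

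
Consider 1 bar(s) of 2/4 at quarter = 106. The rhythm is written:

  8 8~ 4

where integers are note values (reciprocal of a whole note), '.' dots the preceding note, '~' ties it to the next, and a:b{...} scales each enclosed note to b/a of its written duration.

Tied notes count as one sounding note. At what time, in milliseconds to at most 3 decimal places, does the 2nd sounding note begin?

1. 0.0ms @ 0 + 283.019ms (1/2)
2. 283.019ms @ 1/2 + 849.057ms (3/2)

note 2 onset = 1/2b = 283.019ms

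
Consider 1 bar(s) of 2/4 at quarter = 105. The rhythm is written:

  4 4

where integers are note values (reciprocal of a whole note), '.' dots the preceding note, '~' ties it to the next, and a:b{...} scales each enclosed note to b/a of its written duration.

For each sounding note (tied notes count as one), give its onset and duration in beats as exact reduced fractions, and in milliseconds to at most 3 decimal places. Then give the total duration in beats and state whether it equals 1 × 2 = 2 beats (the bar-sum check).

1) 0.0ms=0b +571.429ms=1b
2) 571.429ms=1b +571.429ms=1b
Σ=2b of 2 (105bpm 2/4) — PASS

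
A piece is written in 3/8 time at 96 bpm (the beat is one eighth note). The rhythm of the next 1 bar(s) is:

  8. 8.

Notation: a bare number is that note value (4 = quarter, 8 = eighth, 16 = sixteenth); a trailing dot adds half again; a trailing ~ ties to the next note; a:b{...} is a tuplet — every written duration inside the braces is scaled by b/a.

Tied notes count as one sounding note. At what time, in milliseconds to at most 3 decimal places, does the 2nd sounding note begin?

1. 0.0ms @ 0 + 937.5ms (3/2)
2. 937.5ms @ 3/2 + 937.5ms (3/2)

note 2 onset = 3/2b = 937.5ms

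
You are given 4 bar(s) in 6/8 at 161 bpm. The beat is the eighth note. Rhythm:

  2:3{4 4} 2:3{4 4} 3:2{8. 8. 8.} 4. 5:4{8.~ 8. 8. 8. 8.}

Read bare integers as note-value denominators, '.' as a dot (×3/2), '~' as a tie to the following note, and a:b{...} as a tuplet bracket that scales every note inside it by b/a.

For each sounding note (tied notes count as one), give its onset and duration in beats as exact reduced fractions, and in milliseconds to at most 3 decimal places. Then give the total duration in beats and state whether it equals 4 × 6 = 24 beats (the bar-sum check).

1) 0.0ms=0b +1118.012ms=3b
2) 1118.012ms=3b +1118.012ms=3b
3) 2236.025ms=6b +1118.012ms=3b
4) 3354.037ms=9b +1118.012ms=3b
5) 4472.05ms=12b +372.671ms=1b
6) 4844.72ms=13b +372.671ms=1b
7) 5217.391ms=14b +372.671ms=1b
8) 5590.062ms=15b +1118.012ms=3b
9) 6708.075ms=18b +894.41ms=12/5b
10) 7602.484ms=102/5b +447.205ms=6/5b
11) 8049.689ms=108/5b +447.205ms=6/5b
12) 8496.894ms=114/5b +447.205ms=6/5b
Σ=24b of 24 (161bpm 6/8) — PASS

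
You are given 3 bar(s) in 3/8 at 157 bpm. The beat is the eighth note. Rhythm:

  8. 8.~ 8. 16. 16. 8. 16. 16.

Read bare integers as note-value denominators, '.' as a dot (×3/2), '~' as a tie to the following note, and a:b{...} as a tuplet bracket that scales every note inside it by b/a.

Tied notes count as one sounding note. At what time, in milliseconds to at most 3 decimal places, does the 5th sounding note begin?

1. 0.0ms @ 0 + 573.248ms (3/2)
2. 573.248ms @ 3/2 + 1146.497ms (3)
3. 1719.745ms @ 9/2 + 286.624ms (3/4)
4. 2006.369ms @ 21/4 + 286.624ms (3/4)
5. 2292.994ms @ 6 + 573.248ms (3/2)
6. 2866.242ms @ 15/2 + 286.624ms (3/4)
7. 3152.866ms @ 33/4 + 286.624ms (3/4)

note 5 onset = 6b = 2292.994ms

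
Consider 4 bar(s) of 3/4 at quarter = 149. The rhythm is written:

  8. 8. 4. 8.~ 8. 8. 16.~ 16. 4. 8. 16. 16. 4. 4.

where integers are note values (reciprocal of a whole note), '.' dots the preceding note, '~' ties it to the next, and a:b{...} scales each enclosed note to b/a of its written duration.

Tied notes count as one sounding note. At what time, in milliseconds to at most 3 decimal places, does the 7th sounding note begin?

note 7 onset = 6b = 2416.107ms

1. 0.0ms @ 0 + 302.013ms (3/4)
2. 302.013ms @ 3/4 + 302.013ms (3/4)
3. 604.027ms @ 3/2 + 604.027ms (3/2)
4. 1208.054ms @ 3 + 604.027ms (3/2)
5. 1812.081ms @ 9/2 + 302.013ms (3/4)
6. 2114.094ms @ 21/4 + 302.013ms (3/4)
7. 2416.107ms @ 6 + 604.027ms (3/2)
8. 3020.134ms @ 15/2 + 302.013ms (3/4)
9. 3322.148ms @ 33/4 + 151.007ms (3/8)
10. 3473.154ms @ 69/8 + 151.007ms (3/8)
11. 3624.161ms @ 9 + 604.027ms (3/2)
12. 4228.188ms @ 21/2 + 604.027ms (3/2)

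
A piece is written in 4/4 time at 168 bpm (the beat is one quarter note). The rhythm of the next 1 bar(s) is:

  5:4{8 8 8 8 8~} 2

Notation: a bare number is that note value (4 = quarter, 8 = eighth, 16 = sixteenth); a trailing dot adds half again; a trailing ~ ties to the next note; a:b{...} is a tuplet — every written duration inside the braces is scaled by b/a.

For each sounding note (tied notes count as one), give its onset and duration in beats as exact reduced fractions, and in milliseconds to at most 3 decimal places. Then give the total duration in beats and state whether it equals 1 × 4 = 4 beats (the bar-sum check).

1) 0.0ms=0b +142.857ms=2/5b
2) 142.857ms=2/5b +142.857ms=2/5b
3) 285.714ms=4/5b +142.857ms=2/5b
4) 428.571ms=6/5b +142.857ms=2/5b
5) 571.429ms=8/5b +857.143ms=12/5b
Σ=4b of 4 (168bpm 4/4) — PASS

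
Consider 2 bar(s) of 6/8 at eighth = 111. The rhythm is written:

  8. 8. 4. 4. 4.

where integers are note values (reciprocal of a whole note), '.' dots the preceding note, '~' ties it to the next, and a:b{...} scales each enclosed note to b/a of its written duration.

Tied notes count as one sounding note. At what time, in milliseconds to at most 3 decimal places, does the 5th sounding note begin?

note 5 onset = 9b = 4864.865ms

1. 0.0ms @ 0 + 810.811ms (3/2)
2. 810.811ms @ 3/2 + 810.811ms (3/2)
3. 1621.622ms @ 3 + 1621.622ms (3)
4. 3243.243ms @ 6 + 1621.622ms (3)
5. 4864.865ms @ 9 + 1621.622ms (3)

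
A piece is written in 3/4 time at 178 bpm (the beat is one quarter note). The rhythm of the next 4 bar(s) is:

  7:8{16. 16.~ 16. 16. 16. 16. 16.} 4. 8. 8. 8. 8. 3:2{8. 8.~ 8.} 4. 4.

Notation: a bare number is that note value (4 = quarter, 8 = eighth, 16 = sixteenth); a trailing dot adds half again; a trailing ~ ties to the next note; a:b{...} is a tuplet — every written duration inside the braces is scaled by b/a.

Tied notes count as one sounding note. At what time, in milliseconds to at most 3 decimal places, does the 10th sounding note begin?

note 10 onset = 6b = 2022.472ms

1. 0.0ms @ 0 + 144.462ms (3/7)
2. 144.462ms @ 3/7 + 288.925ms (6/7)
3. 433.387ms @ 9/7 + 144.462ms (3/7)
4. 577.849ms @ 12/7 + 144.462ms (3/7)
5. 722.311ms @ 15/7 + 144.462ms (3/7)
6. 866.774ms @ 18/7 + 144.462ms (3/7)
7. 1011.236ms @ 3 + 505.618ms (3/2)
8. 1516.854ms @ 9/2 + 252.809ms (3/4)
9. 1769.663ms @ 21/4 + 252.809ms (3/4)
10. 2022.472ms @ 6 + 252.809ms (3/4)
11. 2275.281ms @ 27/4 + 252.809ms (3/4)
12. 2528.09ms @ 15/2 + 168.539ms (1/2)
13. 2696.629ms @ 8 + 337.079ms (1)
14. 3033.708ms @ 9 + 505.618ms (3/2)
15. 3539.326ms @ 21/2 + 505.618ms (3/2)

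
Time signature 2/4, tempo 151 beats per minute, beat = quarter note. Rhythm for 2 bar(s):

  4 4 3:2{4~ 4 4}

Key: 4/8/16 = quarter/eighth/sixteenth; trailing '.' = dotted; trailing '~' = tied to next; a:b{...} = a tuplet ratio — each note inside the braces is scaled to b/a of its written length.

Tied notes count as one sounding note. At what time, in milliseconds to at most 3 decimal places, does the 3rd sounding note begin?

note 3 onset = 2b = 794.702ms

1. 0.0ms @ 0 + 397.351ms (1)
2. 397.351ms @ 1 + 397.351ms (1)
3. 794.702ms @ 2 + 529.801ms (4/3)
4. 1324.503ms @ 10/3 + 264.901ms (2/3)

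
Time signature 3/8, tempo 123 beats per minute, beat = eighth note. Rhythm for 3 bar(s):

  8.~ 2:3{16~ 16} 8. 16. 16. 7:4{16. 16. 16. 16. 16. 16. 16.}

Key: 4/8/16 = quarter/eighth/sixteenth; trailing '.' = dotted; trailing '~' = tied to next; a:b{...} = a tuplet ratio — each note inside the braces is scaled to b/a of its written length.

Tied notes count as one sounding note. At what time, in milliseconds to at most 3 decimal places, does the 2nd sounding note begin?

note 2 onset = 3b = 1463.415ms

1. 0.0ms @ 0 + 1463.415ms (3)
2. 1463.415ms @ 3 + 731.707ms (3/2)
3. 2195.122ms @ 9/2 + 365.854ms (3/4)
4. 2560.976ms @ 21/4 + 365.854ms (3/4)
5. 2926.829ms @ 6 + 209.059ms (3/7)
6. 3135.889ms @ 45/7 + 209.059ms (3/7)
7. 3344.948ms @ 48/7 + 209.059ms (3/7)
8. 3554.007ms @ 51/7 + 209.059ms (3/7)
9. 3763.066ms @ 54/7 + 209.059ms (3/7)
10. 3972.125ms @ 57/7 + 209.059ms (3/7)
11. 4181.185ms @ 60/7 + 209.059ms (3/7)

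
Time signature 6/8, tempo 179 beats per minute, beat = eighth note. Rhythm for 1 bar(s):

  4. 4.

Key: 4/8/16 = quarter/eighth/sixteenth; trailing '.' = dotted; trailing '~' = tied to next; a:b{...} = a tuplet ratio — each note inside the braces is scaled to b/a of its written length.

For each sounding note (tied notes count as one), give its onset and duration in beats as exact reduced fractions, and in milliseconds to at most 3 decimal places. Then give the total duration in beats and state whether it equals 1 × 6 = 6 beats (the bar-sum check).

1) 0.0ms=0b +1005.587ms=3b
2) 1005.587ms=3b +1005.587ms=3b
Σ=6b of 6 (179bpm 6/8) — PASS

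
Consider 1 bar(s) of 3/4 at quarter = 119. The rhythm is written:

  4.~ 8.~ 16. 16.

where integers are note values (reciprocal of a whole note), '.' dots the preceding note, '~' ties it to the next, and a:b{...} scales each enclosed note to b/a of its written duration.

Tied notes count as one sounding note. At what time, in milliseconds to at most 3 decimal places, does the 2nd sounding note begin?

1. 0.0ms @ 0 + 1323.529ms (21/8)
2. 1323.529ms @ 21/8 + 189.076ms (3/8)

note 2 onset = 21/8b = 1323.529ms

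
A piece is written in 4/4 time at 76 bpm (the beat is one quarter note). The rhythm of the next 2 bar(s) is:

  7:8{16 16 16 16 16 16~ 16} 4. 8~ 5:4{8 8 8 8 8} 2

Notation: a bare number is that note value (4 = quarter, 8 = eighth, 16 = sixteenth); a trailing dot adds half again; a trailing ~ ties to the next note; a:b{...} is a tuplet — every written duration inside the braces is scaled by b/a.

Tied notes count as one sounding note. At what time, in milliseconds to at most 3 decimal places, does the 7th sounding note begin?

1. 0.0ms @ 0 + 225.564ms (2/7)
2. 225.564ms @ 2/7 + 225.564ms (2/7)
3. 451.128ms @ 4/7 + 225.564ms (2/7)
4. 676.692ms @ 6/7 + 225.564ms (2/7)
5. 902.256ms @ 8/7 + 225.564ms (2/7)
6. 1127.82ms @ 10/7 + 451.128ms (4/7)
7. 1578.947ms @ 2 + 1184.211ms (3/2)
8. 2763.158ms @ 7/2 + 710.526ms (9/10)
9. 3473.684ms @ 22/5 + 315.789ms (2/5)
10. 3789.474ms @ 24/5 + 315.789ms (2/5)
11. 4105.263ms @ 26/5 + 315.789ms (2/5)
12. 4421.053ms @ 28/5 + 315.789ms (2/5)
13. 4736.842ms @ 6 + 1578.947ms (2)

note 7 onset = 2b = 1578.947ms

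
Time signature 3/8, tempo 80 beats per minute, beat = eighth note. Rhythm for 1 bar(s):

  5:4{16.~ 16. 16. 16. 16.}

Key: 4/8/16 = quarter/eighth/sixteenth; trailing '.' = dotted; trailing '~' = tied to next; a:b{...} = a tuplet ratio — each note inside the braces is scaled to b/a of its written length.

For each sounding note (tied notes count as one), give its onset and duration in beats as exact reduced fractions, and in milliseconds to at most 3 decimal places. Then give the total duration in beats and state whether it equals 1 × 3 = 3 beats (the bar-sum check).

1) 0.0ms=0b +900.0ms=6/5b
2) 900.0ms=6/5b +450.0ms=3/5b
3) 1350.0ms=9/5b +450.0ms=3/5b
4) 1800.0ms=12/5b +450.0ms=3/5b
Σ=3b of 3 (80bpm 3/8) — PASS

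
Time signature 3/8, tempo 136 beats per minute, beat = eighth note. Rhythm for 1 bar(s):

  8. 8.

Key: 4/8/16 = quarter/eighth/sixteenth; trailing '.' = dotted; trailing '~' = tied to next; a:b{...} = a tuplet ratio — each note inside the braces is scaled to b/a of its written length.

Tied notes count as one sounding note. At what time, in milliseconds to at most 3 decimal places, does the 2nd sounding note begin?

1. 0.0ms @ 0 + 661.765ms (3/2)
2. 661.765ms @ 3/2 + 661.765ms (3/2)

note 2 onset = 3/2b = 661.765ms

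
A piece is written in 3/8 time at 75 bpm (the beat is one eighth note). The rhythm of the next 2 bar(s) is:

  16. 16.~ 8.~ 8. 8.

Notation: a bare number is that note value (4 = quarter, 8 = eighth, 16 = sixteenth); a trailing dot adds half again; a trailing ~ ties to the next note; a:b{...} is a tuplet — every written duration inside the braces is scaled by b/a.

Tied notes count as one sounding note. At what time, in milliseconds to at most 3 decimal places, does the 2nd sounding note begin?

note 2 onset = 3/4b = 600.0ms

1. 0.0ms @ 0 + 600.0ms (3/4)
2. 600.0ms @ 3/4 + 3000.0ms (15/4)
3. 3600.0ms @ 9/2 + 1200.0ms (3/2)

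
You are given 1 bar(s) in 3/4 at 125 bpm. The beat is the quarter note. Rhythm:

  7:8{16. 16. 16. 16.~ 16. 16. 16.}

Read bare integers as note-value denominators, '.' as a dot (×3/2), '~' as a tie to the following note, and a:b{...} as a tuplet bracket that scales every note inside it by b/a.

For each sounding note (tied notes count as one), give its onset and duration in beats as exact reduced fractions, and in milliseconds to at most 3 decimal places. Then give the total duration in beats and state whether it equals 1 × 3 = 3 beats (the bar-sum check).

1) 0.0ms=0b +205.714ms=3/7b
2) 205.714ms=3/7b +205.714ms=3/7b
3) 411.429ms=6/7b +205.714ms=3/7b
4) 617.143ms=9/7b +411.429ms=6/7b
5) 1028.571ms=15/7b +205.714ms=3/7b
6) 1234.286ms=18/7b +205.714ms=3/7b
Σ=3b of 3 (125bpm 3/4) — PASS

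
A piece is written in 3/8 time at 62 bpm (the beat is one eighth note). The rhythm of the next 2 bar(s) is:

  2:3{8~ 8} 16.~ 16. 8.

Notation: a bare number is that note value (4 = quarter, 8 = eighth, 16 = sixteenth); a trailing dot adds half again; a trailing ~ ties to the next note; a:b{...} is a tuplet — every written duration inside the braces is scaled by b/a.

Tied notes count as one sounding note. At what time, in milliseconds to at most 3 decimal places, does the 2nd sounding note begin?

note 2 onset = 3b = 2903.226ms

1. 0.0ms @ 0 + 2903.226ms (3)
2. 2903.226ms @ 3 + 1451.613ms (3/2)
3. 4354.839ms @ 9/2 + 1451.613ms (3/2)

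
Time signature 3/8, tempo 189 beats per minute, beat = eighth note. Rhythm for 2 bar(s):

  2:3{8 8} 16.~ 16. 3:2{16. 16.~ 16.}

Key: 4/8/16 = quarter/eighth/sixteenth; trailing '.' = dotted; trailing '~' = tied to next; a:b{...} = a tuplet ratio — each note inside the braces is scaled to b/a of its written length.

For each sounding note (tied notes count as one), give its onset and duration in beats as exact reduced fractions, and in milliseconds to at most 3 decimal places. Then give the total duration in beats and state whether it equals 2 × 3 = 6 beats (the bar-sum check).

1) 0.0ms=0b +476.19ms=3/2b
2) 476.19ms=3/2b +476.19ms=3/2b
3) 952.381ms=3b +476.19ms=3/2b
4) 1428.571ms=9/2b +158.73ms=1/2b
5) 1587.302ms=5b +317.46ms=1b
Σ=6b of 6 (189bpm 3/8) — PASS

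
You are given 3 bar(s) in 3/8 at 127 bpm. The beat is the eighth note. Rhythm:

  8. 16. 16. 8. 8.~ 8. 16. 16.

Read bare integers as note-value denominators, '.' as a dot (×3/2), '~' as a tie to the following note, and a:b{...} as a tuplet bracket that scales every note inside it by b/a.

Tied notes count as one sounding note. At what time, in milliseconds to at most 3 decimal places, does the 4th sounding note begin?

note 4 onset = 3b = 1417.323ms

1. 0.0ms @ 0 + 708.661ms (3/2)
2. 708.661ms @ 3/2 + 354.331ms (3/4)
3. 1062.992ms @ 9/4 + 354.331ms (3/4)
4. 1417.323ms @ 3 + 708.661ms (3/2)
5. 2125.984ms @ 9/2 + 1417.323ms (3)
6. 3543.307ms @ 15/2 + 354.331ms (3/4)
7. 3897.638ms @ 33/4 + 354.331ms (3/4)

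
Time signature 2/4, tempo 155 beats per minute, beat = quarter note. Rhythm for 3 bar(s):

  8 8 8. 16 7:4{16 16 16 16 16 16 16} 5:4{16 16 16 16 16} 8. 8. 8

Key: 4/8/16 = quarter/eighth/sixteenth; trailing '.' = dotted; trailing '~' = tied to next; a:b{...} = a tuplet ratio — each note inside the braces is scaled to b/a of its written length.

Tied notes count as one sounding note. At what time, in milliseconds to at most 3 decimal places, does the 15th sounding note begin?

note 15 onset = 18/5b = 1393.548ms

1. 0.0ms @ 0 + 193.548ms (1/2)
2. 193.548ms @ 1/2 + 193.548ms (1/2)
3. 387.097ms @ 1 + 290.323ms (3/4)
4. 677.419ms @ 7/4 + 96.774ms (1/4)
5. 774.194ms @ 2 + 55.3ms (1/7)
6. 829.493ms @ 15/7 + 55.3ms (1/7)
7. 884.793ms @ 16/7 + 55.3ms (1/7)
8. 940.092ms @ 17/7 + 55.3ms (1/7)
9. 995.392ms @ 18/7 + 55.3ms (1/7)
10. 1050.691ms @ 19/7 + 55.3ms (1/7)
11. 1105.991ms @ 20/7 + 55.3ms (1/7)
12. 1161.29ms @ 3 + 77.419ms (1/5)
13. 1238.71ms @ 16/5 + 77.419ms (1/5)
14. 1316.129ms @ 17/5 + 77.419ms (1/5)
15. 1393.548ms @ 18/5 + 77.419ms (1/5)
16. 1470.968ms @ 19/5 + 77.419ms (1/5)
17. 1548.387ms @ 4 + 290.323ms (3/4)
18. 1838.71ms @ 19/4 + 290.323ms (3/4)
19. 2129.032ms @ 11/2 + 193.548ms (1/2)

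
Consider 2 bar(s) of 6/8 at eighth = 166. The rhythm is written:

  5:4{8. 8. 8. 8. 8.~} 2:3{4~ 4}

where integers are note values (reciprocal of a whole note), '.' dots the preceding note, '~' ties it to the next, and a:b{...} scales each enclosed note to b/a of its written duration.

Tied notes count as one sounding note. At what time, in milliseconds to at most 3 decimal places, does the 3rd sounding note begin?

1. 0.0ms @ 0 + 433.735ms (6/5)
2. 433.735ms @ 6/5 + 433.735ms (6/5)
3. 867.47ms @ 12/5 + 433.735ms (6/5)
4. 1301.205ms @ 18/5 + 433.735ms (6/5)
5. 1734.94ms @ 24/5 + 2602.41ms (36/5)

note 3 onset = 12/5b = 867.47ms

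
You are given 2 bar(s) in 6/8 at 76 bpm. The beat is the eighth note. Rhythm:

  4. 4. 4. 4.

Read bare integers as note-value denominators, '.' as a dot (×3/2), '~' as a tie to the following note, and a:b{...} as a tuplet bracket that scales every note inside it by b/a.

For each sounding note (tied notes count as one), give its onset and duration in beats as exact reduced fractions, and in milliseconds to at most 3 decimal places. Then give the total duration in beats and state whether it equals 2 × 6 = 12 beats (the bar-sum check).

1) 0.0ms=0b +2368.421ms=3b
2) 2368.421ms=3b +2368.421ms=3b
3) 4736.842ms=6b +2368.421ms=3b
4) 7105.263ms=9b +2368.421ms=3b
Σ=12b of 12 (76bpm 6/8) — PASS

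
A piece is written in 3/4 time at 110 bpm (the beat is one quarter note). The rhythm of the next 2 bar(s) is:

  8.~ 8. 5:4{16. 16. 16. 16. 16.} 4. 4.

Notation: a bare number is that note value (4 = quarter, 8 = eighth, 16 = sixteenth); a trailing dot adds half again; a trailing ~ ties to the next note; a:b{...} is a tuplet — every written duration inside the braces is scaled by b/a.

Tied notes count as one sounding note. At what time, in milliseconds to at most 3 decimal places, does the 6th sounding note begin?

1. 0.0ms @ 0 + 818.182ms (3/2)
2. 818.182ms @ 3/2 + 163.636ms (3/10)
3. 981.818ms @ 9/5 + 163.636ms (3/10)
4. 1145.455ms @ 21/10 + 163.636ms (3/10)
5. 1309.091ms @ 12/5 + 163.636ms (3/10)
6. 1472.727ms @ 27/10 + 163.636ms (3/10)
7. 1636.364ms @ 3 + 818.182ms (3/2)
8. 2454.545ms @ 9/2 + 818.182ms (3/2)

note 6 onset = 27/10b = 1472.727ms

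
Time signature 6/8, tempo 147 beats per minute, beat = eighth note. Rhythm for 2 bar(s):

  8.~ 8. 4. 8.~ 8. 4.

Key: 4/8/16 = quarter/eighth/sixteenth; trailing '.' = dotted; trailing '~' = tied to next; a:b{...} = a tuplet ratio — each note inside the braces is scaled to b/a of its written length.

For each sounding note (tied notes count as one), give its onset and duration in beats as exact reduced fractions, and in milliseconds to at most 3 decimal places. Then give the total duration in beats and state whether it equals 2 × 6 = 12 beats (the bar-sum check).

1) 0.0ms=0b +1224.49ms=3b
2) 1224.49ms=3b +1224.49ms=3b
3) 2448.98ms=6b +1224.49ms=3b
4) 3673.469ms=9b +1224.49ms=3b
Σ=12b of 12 (147bpm 6/8) — PASS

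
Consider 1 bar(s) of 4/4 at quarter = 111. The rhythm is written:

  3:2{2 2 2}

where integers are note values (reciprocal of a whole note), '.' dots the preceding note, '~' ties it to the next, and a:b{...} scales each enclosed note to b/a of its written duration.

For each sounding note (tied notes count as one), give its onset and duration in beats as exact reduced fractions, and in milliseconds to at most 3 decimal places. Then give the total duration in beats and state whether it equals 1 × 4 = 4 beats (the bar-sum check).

1) 0.0ms=0b +720.721ms=4/3b
2) 720.721ms=4/3b +720.721ms=4/3b
3) 1441.441ms=8/3b +720.721ms=4/3b
Σ=4b of 4 (111bpm 4/4) — PASS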